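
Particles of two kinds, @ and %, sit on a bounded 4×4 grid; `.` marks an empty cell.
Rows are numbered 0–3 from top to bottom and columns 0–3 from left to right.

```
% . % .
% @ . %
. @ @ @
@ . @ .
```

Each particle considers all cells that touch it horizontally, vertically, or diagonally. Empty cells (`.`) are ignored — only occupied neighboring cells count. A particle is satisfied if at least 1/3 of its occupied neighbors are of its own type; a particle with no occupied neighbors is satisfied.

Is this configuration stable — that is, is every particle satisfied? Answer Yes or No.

Yes

Row 0: (0,0)% 1/2 ✓ · (0,2)% 1/2 ✓
Row 1: (1,0)% 1/3 ✓ · (1,1)@ 2/5 ✓ · (1,3)% 1/3 ✓
Row 2: (2,1)@ 4/5 ✓ · (2,2)@ 4/5 ✓ · (2,3)@ 2/3 ✓
Row 3: (3,0)@ 1/1 ✓ · (3,2)@ 3/3 ✓
All meet the threshold, so the configuration is stable.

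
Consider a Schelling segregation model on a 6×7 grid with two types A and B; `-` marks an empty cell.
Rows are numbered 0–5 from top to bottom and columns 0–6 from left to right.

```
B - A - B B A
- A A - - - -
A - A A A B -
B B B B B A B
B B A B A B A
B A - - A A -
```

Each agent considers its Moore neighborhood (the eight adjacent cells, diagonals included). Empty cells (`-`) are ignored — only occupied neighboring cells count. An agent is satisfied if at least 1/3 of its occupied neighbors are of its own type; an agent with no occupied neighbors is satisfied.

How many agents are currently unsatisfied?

5

(0,0)B 0/1 not
(0,2)A 2/2 satisfied
(0,4)B 1/1 satisfied
(0,5)B 1/2 satisfied
(0,6)A 0/1 not
(1,1)A 4/5 satisfied
(1,2)A 4/4 satisfied
(2,0)A 1/3 satisfied
(2,2)A 3/6 satisfied
(2,3)A 3/6 satisfied
(2,4)A 2/5 satisfied
(2,5)B 2/4 satisfied
(3,0)B 3/4 satisfied
(3,1)B 4/7 satisfied
(3,2)B 4/7 satisfied
(3,3)B 3/8 satisfied
(3,4)B 4/8 satisfied
(3,5)A 3/7 satisfied
(3,6)B 2/4 satisfied
(4,0)B 4/5 satisfied
(4,1)B 5/7 satisfied
(4,2)A 1/6 not
(4,3)B 3/6 satisfied
(4,4)A 3/7 satisfied
(4,5)B 2/7 not
(4,6)A 2/4 satisfied
(5,0)B 2/3 satisfied
(5,1)A 1/4 not
(5,4)A 2/4 satisfied
(5,5)A 3/4 satisfied
Unsatisfied: (0,0), (0,6), (4,2), (4,5), (5,1) — 5 in total.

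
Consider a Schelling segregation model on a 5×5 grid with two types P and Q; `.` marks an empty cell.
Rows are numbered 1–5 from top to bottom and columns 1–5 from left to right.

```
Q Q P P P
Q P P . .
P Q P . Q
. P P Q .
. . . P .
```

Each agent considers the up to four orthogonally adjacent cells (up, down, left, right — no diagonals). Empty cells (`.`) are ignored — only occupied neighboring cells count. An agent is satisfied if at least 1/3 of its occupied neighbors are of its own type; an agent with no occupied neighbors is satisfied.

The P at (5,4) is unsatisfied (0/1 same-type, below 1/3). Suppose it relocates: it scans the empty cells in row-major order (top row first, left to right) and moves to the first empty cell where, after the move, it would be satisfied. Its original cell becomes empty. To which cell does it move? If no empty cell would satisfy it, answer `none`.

(2,4)

Vacating (5,4). Empty cells in order:
  (2,4): 2/2 same-type → satisfied — stop here.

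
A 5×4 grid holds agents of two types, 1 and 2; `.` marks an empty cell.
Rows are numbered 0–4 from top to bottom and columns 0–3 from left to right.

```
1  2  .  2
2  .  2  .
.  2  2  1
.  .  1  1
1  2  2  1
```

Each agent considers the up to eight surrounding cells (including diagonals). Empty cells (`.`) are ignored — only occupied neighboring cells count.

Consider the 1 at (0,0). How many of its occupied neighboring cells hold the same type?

0

Occupied neighbors of (0,0): (0,1)=2, (1,0)=2.
Same type (1): 0 of 2.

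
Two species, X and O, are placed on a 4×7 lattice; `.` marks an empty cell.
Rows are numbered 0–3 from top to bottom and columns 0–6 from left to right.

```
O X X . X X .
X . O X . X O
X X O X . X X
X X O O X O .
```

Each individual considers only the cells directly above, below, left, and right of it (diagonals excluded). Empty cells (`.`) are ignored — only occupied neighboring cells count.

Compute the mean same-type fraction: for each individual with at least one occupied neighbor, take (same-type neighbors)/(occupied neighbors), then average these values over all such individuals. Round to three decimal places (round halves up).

0.515

(0,0)O 0/2
(0,1)X 1/2
(0,2)X 1/2
(0,4)X 1/1
(0,5)X 2/2
(1,0)X 1/2
(1,2)O 1/3
(1,3)X 1/2
(1,5)X 2/3
(1,6)O 0/2
(2,0)X 3/3
(2,1)X 2/3
(2,2)O 2/4
(2,3)X 1/3
(2,5)X 2/3
(2,6)X 1/2
(3,0)X 2/2
(3,1)X 2/3
(3,2)O 2/3
(3,3)O 1/3
(3,4)X 0/2
(3,5)O 0/2
Sum over 22 individuals: 0/2 + 1/2 + 1/2 + 1/1 + 2/2 + 1/2 + 1/3 + 1/2 + 2/3 + 0/2 + 3/3 + 2/3 + 2/4 + 1/3 + 2/3 + 1/2 + 2/2 + 2/3 + 2/3 + 1/3 + 0/2 + 0/2 = 34/3; mean = 34/3 ÷ 22 = 17/33 = 0.515151… → 0.515.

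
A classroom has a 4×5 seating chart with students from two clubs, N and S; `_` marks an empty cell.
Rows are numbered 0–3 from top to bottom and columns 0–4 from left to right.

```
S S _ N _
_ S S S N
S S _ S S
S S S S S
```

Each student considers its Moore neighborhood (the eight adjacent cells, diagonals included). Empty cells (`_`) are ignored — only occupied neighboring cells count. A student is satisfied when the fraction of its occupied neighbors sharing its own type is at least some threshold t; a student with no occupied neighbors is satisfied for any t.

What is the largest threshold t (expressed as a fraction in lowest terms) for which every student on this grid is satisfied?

1/4

Row 0: (0,0)S 2/2 · (0,1)S 3/3 · (0,3)N 1/3
Row 1: (1,1)S 5/5 · (1,2)S 5/6 · (1,3)S 3/5 · (1,4)N 1/4
Row 2: (2,0)S 4/4 · (2,1)S 6/6 · (2,3)S 6/7 · (2,4)S 4/5
Row 3: (3,0)S 3/3 · (3,1)S 4/4 · (3,2)S 4/4 · (3,3)S 4/4 · (3,4)S 3/3
The smallest same-type fraction is 1/4 at (1,4), which reduces to 1/4. Any threshold above that leaves this student unsatisfied.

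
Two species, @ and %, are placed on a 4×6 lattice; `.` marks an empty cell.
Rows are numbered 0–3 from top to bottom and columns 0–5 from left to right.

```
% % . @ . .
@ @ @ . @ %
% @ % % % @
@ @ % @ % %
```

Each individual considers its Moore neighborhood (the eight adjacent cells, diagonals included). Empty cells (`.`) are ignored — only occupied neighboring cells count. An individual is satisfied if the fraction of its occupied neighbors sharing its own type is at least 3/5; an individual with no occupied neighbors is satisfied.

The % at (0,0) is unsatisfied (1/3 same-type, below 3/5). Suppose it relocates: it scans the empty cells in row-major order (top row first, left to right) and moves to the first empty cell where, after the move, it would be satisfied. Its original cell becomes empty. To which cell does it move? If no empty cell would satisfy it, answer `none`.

none

Vacating (0,0). Empty cells in order:
  (0,2): 1/4 same-type → still unsatisfied.
  (0,4): 1/3 same-type → still unsatisfied.
  (0,5): 1/2 same-type → still unsatisfied.
  (1,3): 3/6 same-type → still unsatisfied.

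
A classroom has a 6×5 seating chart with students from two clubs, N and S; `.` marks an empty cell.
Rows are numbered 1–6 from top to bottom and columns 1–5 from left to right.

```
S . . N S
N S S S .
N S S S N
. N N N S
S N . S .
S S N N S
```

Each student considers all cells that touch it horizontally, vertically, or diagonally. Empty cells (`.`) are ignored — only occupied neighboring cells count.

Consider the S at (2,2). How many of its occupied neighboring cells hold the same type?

Occupied neighbors of (2,2): (1,1)=S, (2,1)=N, (2,3)=S, (3,1)=N, (3,2)=S, (3,3)=S.
Same type (S): 4 of 6.

4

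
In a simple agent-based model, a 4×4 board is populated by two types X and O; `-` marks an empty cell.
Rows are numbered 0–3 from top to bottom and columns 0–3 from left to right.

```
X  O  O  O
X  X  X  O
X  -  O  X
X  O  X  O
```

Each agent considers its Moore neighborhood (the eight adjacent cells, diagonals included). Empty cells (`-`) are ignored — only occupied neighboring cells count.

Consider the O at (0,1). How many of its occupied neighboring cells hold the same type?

1

Occupied neighbors of (0,1): (0,0)=X, (0,2)=O, (1,0)=X, (1,1)=X, (1,2)=X.
Same type (O): 1 of 5.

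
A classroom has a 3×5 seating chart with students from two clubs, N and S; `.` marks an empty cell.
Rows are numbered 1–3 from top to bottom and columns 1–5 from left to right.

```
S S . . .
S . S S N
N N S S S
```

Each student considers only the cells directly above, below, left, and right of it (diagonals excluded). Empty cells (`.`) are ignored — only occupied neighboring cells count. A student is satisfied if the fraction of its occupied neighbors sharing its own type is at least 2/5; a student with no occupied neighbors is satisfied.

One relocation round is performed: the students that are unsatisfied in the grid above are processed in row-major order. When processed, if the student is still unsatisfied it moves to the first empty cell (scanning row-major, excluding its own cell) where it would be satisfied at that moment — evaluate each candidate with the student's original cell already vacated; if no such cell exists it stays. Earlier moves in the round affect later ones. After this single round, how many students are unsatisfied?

Initially unsatisfied (in order): (2,5).
  (2,5) → (1,5).
Resulting grid:
S S . . N
S . S S .
N N S S S
All satisfied now.

0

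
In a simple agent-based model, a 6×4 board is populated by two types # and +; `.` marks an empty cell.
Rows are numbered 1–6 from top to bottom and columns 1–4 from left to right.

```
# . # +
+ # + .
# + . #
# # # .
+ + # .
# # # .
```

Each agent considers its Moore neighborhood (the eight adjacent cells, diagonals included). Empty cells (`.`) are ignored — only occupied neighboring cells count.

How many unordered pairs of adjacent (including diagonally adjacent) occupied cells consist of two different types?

Scan each occupied cell's neighbors to the right and below (and the two forward diagonals) so each pair is counted once.
From row 1: 3 unlike of 6 pairs (running 3/6).
From row 2: 5 unlike of 8 pairs (running 8/14).
From row 3: 4 unlike of 7 pairs (running 12/21).
From row 4: 5 unlike of 9 pairs (running 17/30).
From row 5: 6 unlike of 9 pairs (running 23/39).
From row 6: 0 unlike of 2 pairs (running 23/41).
Total adjacent occupied pairs: 41; unlike-type pairs: 23.

23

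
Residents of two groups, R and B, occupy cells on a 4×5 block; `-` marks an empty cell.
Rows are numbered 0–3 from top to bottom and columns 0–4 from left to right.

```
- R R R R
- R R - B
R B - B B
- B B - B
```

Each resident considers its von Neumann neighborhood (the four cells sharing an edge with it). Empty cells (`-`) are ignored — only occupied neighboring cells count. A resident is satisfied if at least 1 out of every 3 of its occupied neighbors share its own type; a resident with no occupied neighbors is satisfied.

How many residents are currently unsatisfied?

1

(0,1)R 2/2 ok
(0,2)R 3/3 ok
(0,3)R 2/2 ok
(0,4)R 1/2 ok
(1,1)R 2/3 ok
(1,2)R 2/2 ok
(1,4)B 1/2 ok
(2,0)R 0/1 unhappy
(2,1)B 1/3 ok
(2,3)B 1/1 ok
(2,4)B 3/3 ok
(3,1)B 2/2 ok
(3,2)B 1/1 ok
(3,4)B 1/1 ok
Unsatisfied: (2,0) — 1 in total.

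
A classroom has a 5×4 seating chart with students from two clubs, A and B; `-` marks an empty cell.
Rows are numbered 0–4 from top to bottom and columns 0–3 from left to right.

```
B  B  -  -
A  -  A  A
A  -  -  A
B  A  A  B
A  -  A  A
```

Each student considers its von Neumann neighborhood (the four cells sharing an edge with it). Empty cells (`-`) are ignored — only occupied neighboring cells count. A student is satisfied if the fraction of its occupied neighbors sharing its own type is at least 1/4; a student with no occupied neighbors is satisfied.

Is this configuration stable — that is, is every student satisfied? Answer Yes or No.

(0,0)B 1/2 ✓
(0,1)B 1/1 ✓
(1,0)A 1/2 ✓
(1,2)A 1/1 ✓
(1,3)A 2/2 ✓
(2,0)A 1/2 ✓
(2,3)A 1/2 ✓
(3,0)B 0/3 ✗
(3,1)A 1/2 ✓
(3,2)A 2/3 ✓
(3,3)B 0/3 ✗
(4,0)A 0/1 ✗
(4,2)A 2/2 ✓
(4,3)A 1/2 ✓
For instance (3,0) has only 0/3 same-type neighbors, below 1/4.

No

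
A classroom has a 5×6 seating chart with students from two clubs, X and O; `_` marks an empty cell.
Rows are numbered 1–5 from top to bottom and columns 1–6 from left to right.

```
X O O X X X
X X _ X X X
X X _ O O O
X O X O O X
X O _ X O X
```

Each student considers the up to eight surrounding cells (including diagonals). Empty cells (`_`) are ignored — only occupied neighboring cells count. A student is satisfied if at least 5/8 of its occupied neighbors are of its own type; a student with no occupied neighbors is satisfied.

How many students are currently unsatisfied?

(1,1)X 2/3 ✓
(1,2)O 1/4 ✗
(1,3)O 1/4 ✗
(1,4)X 3/4 ✓
(1,5)X 5/5 ✓
(1,6)X 3/3 ✓
(2,1)X 4/5 ✓
(2,2)X 4/6 ✓
(2,4)X 3/6 ✗
(2,5)X 5/8 ✓
(2,6)X 3/5 ✗
(3,1)X 4/5 ✓
(3,2)X 5/6 ✓
(3,4)O 3/6 ✗
(3,5)O 4/8 ✗
(3,6)O 2/5 ✗
(4,1)X 3/5 ✗
(4,2)O 1/6 ✗
(4,3)X 2/6 ✗
(4,4)O 4/6 ✓
(4,5)O 5/8 ✓
(4,6)X 1/5 ✗
(5,1)X 1/3 ✗
(5,2)O 1/4 ✗
(5,4)X 1/4 ✗
(5,5)O 2/5 ✗
(5,6)X 1/3 ✗
Unsatisfied: (1,2), (1,3), (2,4), (2,6), (3,4), (3,5), (3,6), (4,1), (4,2), (4,3), (4,6), (5,1), (5,2), (5,4), (5,5), (5,6) — 16 in total.

16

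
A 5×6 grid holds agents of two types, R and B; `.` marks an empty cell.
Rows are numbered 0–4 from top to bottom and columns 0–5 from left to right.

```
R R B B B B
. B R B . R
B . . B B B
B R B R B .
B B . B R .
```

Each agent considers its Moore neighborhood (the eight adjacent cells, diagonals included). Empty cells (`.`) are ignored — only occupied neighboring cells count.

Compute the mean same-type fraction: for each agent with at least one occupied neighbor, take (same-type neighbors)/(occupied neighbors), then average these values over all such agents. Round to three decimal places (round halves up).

0.526

Row 0: (0,0)R 1/2 · (0,1)R 2/4 · (0,2)B 3/5 · (0,3)B 3/4 · (0,4)B 3/4 · (0,5)B 1/2
Row 1: (1,1)B 2/5 · (1,2)R 1/6 · (1,3)B 5/6 · (1,5)R 0/4
Row 2: (2,0)B 2/3 · (2,3)B 4/6 · (2,4)B 4/6 · (2,5)B 2/3
Row 3: (3,0)B 3/4 · (3,1)R 0/5 · (3,2)B 3/5 · (3,3)R 1/6 · (3,4)B 4/6
Row 4: (4,0)B 2/3 · (4,1)B 3/4 · (4,3)B 2/4 · (4,4)R 1/3
Sum over 23 agents: 1/2 + 2/4 + 3/5 + 3/4 + 3/4 + 1/2 + 2/5 + 1/6 + 5/6 + 0/4 + 2/3 + 4/6 + 4/6 + 2/3 + 3/4 + 0/5 + 3/5 + 1/6 + 4/6 + 2/3 + 3/4 + 2/4 + 1/3 = 121/10; mean = 121/10 ÷ 23 = 121/230 = 0.526086… → 0.526.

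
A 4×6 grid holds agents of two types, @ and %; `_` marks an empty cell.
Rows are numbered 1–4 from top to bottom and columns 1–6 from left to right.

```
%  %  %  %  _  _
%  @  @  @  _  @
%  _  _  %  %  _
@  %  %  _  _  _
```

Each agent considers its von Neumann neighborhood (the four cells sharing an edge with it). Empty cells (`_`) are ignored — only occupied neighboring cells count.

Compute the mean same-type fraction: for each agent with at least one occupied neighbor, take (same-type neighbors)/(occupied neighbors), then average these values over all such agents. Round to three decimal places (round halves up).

0.595

Row 1: (1,1)% 2/2 · (1,2)% 2/3 · (1,3)% 2/3 · (1,4)% 1/2
Row 2: (2,1)% 2/3 · (2,2)@ 1/3 · (2,3)@ 2/3 · (2,4)@ 1/3 · (2,6)@ — no occupied neighbors
Row 3: (3,1)% 1/2 · (3,4)% 1/2 · (3,5)% 1/1
Row 4: (4,1)@ 0/2 · (4,2)% 1/2 · (4,3)% 1/1
Sum over 14 agents: 2/2 + 2/3 + 2/3 + 1/2 + 2/3 + 1/3 + 2/3 + 1/3 + 1/2 + 1/2 + 1/1 + 0/2 + 1/2 + 1/1 = 25/3; mean = 25/3 ÷ 14 = 25/42 = 0.595238… → 0.595.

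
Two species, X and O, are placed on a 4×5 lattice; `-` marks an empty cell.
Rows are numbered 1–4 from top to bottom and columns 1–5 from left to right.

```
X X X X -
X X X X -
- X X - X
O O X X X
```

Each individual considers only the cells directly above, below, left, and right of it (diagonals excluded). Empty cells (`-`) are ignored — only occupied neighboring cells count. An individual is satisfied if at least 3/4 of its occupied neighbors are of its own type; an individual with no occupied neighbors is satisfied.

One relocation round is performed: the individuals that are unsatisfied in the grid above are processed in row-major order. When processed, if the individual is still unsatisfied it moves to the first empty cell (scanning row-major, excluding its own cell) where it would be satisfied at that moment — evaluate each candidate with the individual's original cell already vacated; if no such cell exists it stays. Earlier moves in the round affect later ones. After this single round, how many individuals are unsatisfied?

Initially unsatisfied (in order): (3,2), (4,2), (4,3).
  (3,2) → (1,5).
  (4,2): no empty cell satisfies it; stays.
  (4,3) → (2,5).
Resulting grid:
X X X X X
X X X X X
- - X - X
O O - X X
All satisfied now.

0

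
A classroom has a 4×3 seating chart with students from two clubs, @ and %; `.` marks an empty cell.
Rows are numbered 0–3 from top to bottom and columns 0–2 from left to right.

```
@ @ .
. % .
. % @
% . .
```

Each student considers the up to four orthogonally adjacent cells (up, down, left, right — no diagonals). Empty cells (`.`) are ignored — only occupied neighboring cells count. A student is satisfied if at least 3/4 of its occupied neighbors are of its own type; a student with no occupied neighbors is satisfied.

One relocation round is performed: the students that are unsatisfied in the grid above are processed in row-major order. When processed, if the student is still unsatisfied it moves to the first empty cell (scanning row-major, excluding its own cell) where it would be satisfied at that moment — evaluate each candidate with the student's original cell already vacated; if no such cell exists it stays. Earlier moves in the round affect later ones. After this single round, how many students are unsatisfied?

Initially unsatisfied (in order): (0,1), (1,1), (2,1), (2,2).
  (0,1) → (0,2).
  (1,1): now satisfied by earlier moves; stays.
  (2,1) → (2,0).
  (2,2): now satisfied by earlier moves; stays.
Resulting grid:
@ . @
. % .
% . @
% . .
All satisfied now.

0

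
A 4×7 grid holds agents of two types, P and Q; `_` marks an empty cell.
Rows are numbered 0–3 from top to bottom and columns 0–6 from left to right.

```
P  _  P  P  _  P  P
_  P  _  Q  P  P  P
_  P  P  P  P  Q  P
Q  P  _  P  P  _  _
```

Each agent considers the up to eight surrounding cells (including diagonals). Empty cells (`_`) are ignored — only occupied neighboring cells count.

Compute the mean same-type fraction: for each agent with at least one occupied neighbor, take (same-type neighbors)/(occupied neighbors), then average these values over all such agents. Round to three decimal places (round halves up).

Row 0: (0,0)P 1/1 · (0,2)P 2/3 · (0,3)P 2/3 · (0,5)P 4/4 · (0,6)P 3/3
Row 1: (1,1)P 4/4 · (1,3)Q 0/6 · (1,4)P 5/7 · (1,5)P 6/7 · (1,6)P 4/5
Row 2: (2,1)P 3/4 · (2,2)P 5/6 · (2,3)P 5/6 · (2,4)P 5/7 · (2,5)Q 0/6 · (2,6)P 2/3
Row 3: (3,0)Q 0/2 · (3,1)P 2/3 · (3,3)P 4/4 · (3,4)P 3/4
Sum over 20 agents: 1/1 + 2/3 + 2/3 + 4/4 + 3/3 + 4/4 + 0/6 + 5/7 + 6/7 + 4/5 + 3/4 + 5/6 + 5/6 + 5/7 + 0/6 + 2/3 + 0/2 + 2/3 + 4/4 + 3/4 = 2923/210; mean = 2923/210 ÷ 20 = 2923/4200 = 0.695952… → 0.696.

0.696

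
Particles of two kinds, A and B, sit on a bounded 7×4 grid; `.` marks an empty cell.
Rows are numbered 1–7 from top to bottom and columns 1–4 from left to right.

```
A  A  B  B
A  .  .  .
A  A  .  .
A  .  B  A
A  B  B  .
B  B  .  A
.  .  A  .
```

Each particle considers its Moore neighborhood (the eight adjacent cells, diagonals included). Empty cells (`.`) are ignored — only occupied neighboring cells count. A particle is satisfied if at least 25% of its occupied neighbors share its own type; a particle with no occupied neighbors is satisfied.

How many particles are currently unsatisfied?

1

Row 1: (1,1)A 2/2 ok · (1,2)A 2/3 ok · (1,3)B 1/2 ok · (1,4)B 1/1 ok
Row 2: (2,1)A 4/4 ok
Row 3: (3,1)A 3/3 ok · (3,2)A 3/4 ok
Row 4: (4,1)A 3/4 ok · (4,3)B 2/4 ok · (4,4)A 0/2 unhappy
Row 5: (5,1)A 1/4 ok · (5,2)B 4/6 ok · (5,3)B 3/5 ok
Row 6: (6,1)B 2/3 ok · (6,2)B 3/5 ok · (6,4)A 1/2 ok
Row 7: (7,3)A 1/2 ok
Unsatisfied: (4,4) — 1 in total.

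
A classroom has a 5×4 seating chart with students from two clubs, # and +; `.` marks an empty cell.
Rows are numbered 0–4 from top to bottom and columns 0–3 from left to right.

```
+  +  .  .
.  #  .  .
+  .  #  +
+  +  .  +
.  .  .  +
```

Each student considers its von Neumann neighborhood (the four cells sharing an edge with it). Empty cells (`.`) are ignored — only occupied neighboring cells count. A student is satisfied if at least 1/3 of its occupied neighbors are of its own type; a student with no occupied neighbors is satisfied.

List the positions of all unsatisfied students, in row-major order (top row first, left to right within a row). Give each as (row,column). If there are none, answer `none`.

(0,0)+ 1/1 ✓
(0,1)+ 1/2 ✓
(1,1)# 0/1 ✗
(2,0)+ 1/1 ✓
(2,2)# 0/1 ✗
(2,3)+ 1/2 ✓
(3,0)+ 2/2 ✓
(3,1)+ 1/1 ✓
(3,3)+ 2/2 ✓
(4,3)+ 1/1 ✓

(1,1), (2,2)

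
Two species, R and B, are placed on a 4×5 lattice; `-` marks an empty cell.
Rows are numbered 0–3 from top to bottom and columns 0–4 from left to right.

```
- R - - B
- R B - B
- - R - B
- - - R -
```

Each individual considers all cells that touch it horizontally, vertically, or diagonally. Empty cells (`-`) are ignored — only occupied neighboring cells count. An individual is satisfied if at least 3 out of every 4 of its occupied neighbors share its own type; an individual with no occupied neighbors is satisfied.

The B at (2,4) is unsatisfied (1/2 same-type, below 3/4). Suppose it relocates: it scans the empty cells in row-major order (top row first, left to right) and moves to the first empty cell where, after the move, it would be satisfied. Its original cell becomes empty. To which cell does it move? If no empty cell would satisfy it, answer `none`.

(0,3)

Vacating (2,4). Empty cells in order:
  (0,0): 0/2 same-type → still unsatisfied.
  (0,2): 1/3 same-type → still unsatisfied.
  (0,3): 3/3 same-type → satisfied — stop here.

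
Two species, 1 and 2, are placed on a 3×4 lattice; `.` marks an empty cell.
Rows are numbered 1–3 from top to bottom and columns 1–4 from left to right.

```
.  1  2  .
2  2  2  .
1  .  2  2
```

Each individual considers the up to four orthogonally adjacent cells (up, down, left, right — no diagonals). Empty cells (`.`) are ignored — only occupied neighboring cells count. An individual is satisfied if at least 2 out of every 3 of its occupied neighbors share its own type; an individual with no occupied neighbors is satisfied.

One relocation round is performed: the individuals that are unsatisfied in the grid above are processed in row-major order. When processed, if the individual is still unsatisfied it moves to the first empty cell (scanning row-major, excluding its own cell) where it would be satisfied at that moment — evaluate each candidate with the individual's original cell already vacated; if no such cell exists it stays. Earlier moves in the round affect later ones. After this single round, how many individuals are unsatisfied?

Initially unsatisfied (in order): (1,2), (1,3), (2,1), (3,1).
  (1,2): no empty cell satisfies it; stays.
  (1,3) → (1,4).
  (2,1) → (1,3).
  (3,1): now satisfied by earlier moves; stays.
Resulting grid:
. 1 2 2
. 2 2 .
1 . 2 2
Unsatisfied now: (1,2), (2,2).

2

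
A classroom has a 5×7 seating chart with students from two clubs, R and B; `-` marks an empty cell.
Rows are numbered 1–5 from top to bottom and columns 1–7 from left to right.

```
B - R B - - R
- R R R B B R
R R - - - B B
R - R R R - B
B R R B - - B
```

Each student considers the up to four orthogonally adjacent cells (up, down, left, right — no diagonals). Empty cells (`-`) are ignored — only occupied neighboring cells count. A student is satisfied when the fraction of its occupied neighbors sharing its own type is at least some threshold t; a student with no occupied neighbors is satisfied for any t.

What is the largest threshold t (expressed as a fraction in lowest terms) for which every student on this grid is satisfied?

Row 1: (1,1)B — no occupied neighbors · (1,3)R 1/2 · (1,4)B 0/2 · (1,7)R 1/1
Row 2: (2,2)R 2/2 · (2,3)R 3/3 · (2,4)R 1/3 · (2,5)B 1/2 · (2,6)B 2/3 · (2,7)R 1/3
Row 3: (3,1)R 2/2 · (3,2)R 2/2 · (3,6)B 2/2 · (3,7)B 2/3
Row 4: (4,1)R 1/2 · (4,3)R 2/2 · (4,4)R 2/3 · (4,5)R 1/1 · (4,7)B 2/2
Row 5: (5,1)B 0/2 · (5,2)R 1/2 · (5,3)R 2/3 · (5,4)B 0/2 · (5,7)B 1/1
The smallest same-type fraction is 0/2 at (1,4), which reduces to 0/1. Any threshold above that leaves this student unsatisfied.

0/1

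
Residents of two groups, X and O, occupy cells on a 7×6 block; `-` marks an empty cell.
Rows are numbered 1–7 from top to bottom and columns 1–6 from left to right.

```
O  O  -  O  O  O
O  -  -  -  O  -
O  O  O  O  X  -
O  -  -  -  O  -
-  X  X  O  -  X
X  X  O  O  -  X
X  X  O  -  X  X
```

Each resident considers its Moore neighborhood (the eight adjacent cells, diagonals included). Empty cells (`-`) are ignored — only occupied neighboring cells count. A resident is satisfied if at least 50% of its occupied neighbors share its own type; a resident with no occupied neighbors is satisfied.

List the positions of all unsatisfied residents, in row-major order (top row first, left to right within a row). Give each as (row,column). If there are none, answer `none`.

Row 1: (1,1)O 2/2 satisfied · (1,2)O 2/2 satisfied · (1,4)O 2/2 satisfied · (1,5)O 3/3 satisfied · (1,6)O 2/2 satisfied
Row 2: (2,1)O 4/4 satisfied · (2,5)O 4/5 satisfied
Row 3: (3,1)O 3/3 satisfied · (3,2)O 4/4 satisfied · (3,3)O 2/2 satisfied · (3,4)O 3/4 satisfied · (3,5)X 0/3 not
Row 4: (4,1)O 2/3 satisfied · (4,5)O 2/4 satisfied
Row 5: (5,2)X 3/5 satisfied · (5,3)X 2/5 not · (5,4)O 3/4 satisfied · (5,6)X 1/2 satisfied
Row 6: (6,1)X 4/4 satisfied · (6,2)X 5/7 satisfied · (6,3)O 3/7 not · (6,4)O 3/5 satisfied · (6,6)X 3/3 satisfied
Row 7: (7,1)X 3/3 satisfied · (7,2)X 3/5 satisfied · (7,3)O 2/4 satisfied · (7,5)X 2/3 satisfied · (7,6)X 2/2 satisfied

(3,5), (5,3), (6,3)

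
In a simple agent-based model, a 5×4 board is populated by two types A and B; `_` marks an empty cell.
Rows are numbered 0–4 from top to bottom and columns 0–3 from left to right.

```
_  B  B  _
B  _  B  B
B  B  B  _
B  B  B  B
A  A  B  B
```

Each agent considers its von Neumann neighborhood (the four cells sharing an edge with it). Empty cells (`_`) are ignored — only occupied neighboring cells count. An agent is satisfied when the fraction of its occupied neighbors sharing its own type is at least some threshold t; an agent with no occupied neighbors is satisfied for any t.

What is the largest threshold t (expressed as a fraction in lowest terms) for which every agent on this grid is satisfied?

(0,1)B 1/1
(0,2)B 2/2
(1,0)B 1/1
(1,2)B 3/3
(1,3)B 1/1
(2,0)B 3/3
(2,1)B 3/3
(2,2)B 3/3
(3,0)B 2/3
(3,1)B 3/4
(3,2)B 4/4
(3,3)B 2/2
(4,0)A 1/2
(4,1)A 1/3
(4,2)B 2/3
(4,3)B 2/2
The smallest same-type fraction is 1/3 at (4,1), which reduces to 1/3. Any threshold above that leaves this agent unsatisfied.

1/3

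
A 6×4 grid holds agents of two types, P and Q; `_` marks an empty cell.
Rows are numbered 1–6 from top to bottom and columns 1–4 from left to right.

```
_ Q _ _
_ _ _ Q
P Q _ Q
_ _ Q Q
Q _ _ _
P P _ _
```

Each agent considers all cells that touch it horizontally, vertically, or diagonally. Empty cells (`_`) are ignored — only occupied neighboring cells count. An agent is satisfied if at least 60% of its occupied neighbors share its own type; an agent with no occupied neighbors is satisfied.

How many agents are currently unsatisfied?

Row 1: (1,2)Q 0/0 ok
Row 2: (2,4)Q 1/1 ok
Row 3: (3,1)P 0/1 unhappy · (3,2)Q 1/2 unhappy · (3,4)Q 3/3 ok
Row 4: (4,3)Q 3/3 ok · (4,4)Q 2/2 ok
Row 5: (5,1)Q 0/2 unhappy
Row 6: (6,1)P 1/2 unhappy · (6,2)P 1/2 unhappy
Unsatisfied: (3,1), (3,2), (5,1), (6,1), (6,2) — 5 in total.

5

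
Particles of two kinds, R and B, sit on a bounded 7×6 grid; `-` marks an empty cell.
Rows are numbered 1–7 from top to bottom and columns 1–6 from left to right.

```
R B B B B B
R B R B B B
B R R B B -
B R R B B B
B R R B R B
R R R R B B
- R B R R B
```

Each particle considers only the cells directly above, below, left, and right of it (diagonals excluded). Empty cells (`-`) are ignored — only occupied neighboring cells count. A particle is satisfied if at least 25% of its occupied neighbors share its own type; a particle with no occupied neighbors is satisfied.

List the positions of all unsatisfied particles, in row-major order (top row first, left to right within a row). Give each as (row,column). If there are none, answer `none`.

(5,5), (7,3)

Row 1: (1,1)R 1/2 satisfied · (1,2)B 2/3 satisfied · (1,3)B 2/3 satisfied · (1,4)B 3/3 satisfied · (1,5)B 3/3 satisfied · (1,6)B 2/2 satisfied
Row 2: (2,1)R 1/3 satisfied · (2,2)B 1/4 satisfied · (2,3)R 1/4 satisfied · (2,4)B 3/4 satisfied · (2,5)B 4/4 satisfied · (2,6)B 2/2 satisfied
Row 3: (3,1)B 1/3 satisfied · (3,2)R 2/4 satisfied · (3,3)R 3/4 satisfied · (3,4)B 3/4 satisfied · (3,5)B 3/3 satisfied
Row 4: (4,1)B 2/3 satisfied · (4,2)R 3/4 satisfied · (4,3)R 3/4 satisfied · (4,4)B 3/4 satisfied · (4,5)B 3/4 satisfied · (4,6)B 2/2 satisfied
Row 5: (5,1)B 1/3 satisfied · (5,2)R 3/4 satisfied · (5,3)R 3/4 satisfied · (5,4)B 1/4 satisfied · (5,5)R 0/4 not · (5,6)B 2/3 satisfied
Row 6: (6,1)R 1/2 satisfied · (6,2)R 4/4 satisfied · (6,3)R 3/4 satisfied · (6,4)R 2/4 satisfied · (6,5)B 1/4 satisfied · (6,6)B 3/3 satisfied
Row 7: (7,2)R 1/2 satisfied · (7,3)B 0/3 not · (7,4)R 2/3 satisfied · (7,5)R 1/3 satisfied · (7,6)B 1/2 satisfied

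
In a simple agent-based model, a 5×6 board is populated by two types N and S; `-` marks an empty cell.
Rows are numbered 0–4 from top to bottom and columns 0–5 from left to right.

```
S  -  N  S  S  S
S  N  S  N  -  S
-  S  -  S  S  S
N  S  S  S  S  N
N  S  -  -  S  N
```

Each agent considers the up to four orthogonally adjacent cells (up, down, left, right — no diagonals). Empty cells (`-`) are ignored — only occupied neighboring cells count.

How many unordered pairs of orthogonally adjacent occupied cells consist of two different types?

13

Scan each occupied cell's neighbors to the right and below so each pair is counted once.
Row 0: S(0,0)–S(1,0)= N(0,2)–S(0,3)≠ N(0,2)–S(1,2)≠ S(0,3)–S(0,4)= S(0,3)–N(1,3)≠ S(0,4)–S(0,5)= S(0,5)–S(1,5)=  → 3/7 unlike.
Row 1: S(1,0)–N(1,1)≠ N(1,1)–S(1,2)≠ N(1,1)–S(2,1)≠ S(1,2)–N(1,3)≠ N(1,3)–S(2,3)≠ S(1,5)–S(2,5)=  → 5/6 unlike.
Row 2: S(2,1)–S(3,1)= S(2,3)–S(2,4)= S(2,3)–S(3,3)= S(2,4)–S(2,5)= S(2,4)–S(3,4)= S(2,5)–N(3,5)≠  → 1/6 unlike.
Row 3: N(3,0)–S(3,1)≠ N(3,0)–N(4,0)= S(3,1)–S(3,2)= S(3,1)–S(4,1)= S(3,2)–S(3,3)= S(3,3)–S(3,4)= S(3,4)–N(3,5)≠ S(3,4)–S(4,4)= N(3,5)–N(4,5)=  → 2/9 unlike.
Row 4: N(4,0)–S(4,1)≠ S(4,4)–N(4,5)≠  → 2/2 unlike.
Total adjacent occupied pairs: 30; unlike-type pairs: 13.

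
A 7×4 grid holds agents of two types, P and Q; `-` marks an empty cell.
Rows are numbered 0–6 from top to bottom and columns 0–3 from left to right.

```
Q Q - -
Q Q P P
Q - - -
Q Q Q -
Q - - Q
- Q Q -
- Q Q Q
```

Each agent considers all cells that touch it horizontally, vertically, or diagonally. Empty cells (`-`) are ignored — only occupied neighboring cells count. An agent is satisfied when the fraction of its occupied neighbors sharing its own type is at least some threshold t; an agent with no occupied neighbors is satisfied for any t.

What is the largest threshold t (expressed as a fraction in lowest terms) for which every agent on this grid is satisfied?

1/3

(0,0)Q 3/3
(0,1)Q 3/4
(1,0)Q 4/4
(1,1)Q 4/5
(1,2)P 1/3
(1,3)P 1/1
(2,0)Q 4/4
(3,0)Q 3/3
(3,1)Q 4/4
(3,2)Q 2/2
(4,0)Q 3/3
(4,3)Q 2/2
(5,1)Q 4/4
(5,2)Q 5/5
(6,1)Q 3/3
(6,2)Q 4/4
(6,3)Q 2/2
The smallest same-type fraction is 1/3 at (1,2), which reduces to 1/3. Any threshold above that leaves this agent unsatisfied.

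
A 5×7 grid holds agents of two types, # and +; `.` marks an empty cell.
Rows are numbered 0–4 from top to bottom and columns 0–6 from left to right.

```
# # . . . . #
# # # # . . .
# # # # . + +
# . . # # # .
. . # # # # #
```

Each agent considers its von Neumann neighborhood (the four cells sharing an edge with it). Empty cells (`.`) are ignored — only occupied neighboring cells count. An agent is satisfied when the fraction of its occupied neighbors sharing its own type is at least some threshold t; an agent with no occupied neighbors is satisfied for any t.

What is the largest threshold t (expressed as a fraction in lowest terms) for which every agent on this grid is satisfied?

(0,0)# 2/2
(0,1)# 2/2
(0,6)# — no occupied neighbors
(1,0)# 3/3
(1,1)# 4/4
(1,2)# 3/3
(1,3)# 2/2
(2,0)# 3/3
(2,1)# 3/3
(2,2)# 3/3
(2,3)# 3/3
(2,5)+ 1/2
(2,6)+ 1/1
(3,0)# 1/1
(3,3)# 3/3
(3,4)# 3/3
(3,5)# 2/3
(4,2)# 1/1
(4,3)# 3/3
(4,4)# 3/3
(4,5)# 3/3
(4,6)# 1/1
The smallest same-type fraction is 1/2 at (2,5), which reduces to 1/2. Any threshold above that leaves this agent unsatisfied.

1/2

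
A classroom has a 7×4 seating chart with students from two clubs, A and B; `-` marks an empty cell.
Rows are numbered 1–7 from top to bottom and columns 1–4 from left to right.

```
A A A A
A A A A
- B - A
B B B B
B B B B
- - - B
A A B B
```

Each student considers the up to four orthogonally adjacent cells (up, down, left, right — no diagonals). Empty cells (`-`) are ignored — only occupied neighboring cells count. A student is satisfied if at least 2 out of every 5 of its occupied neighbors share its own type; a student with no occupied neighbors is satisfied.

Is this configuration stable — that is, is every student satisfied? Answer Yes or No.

(1,1)A 2/2 satisfied
(1,2)A 3/3 satisfied
(1,3)A 3/3 satisfied
(1,4)A 2/2 satisfied
(2,1)A 2/2 satisfied
(2,2)A 3/4 satisfied
(2,3)A 3/3 satisfied
(2,4)A 3/3 satisfied
(3,2)B 1/2 satisfied
(3,4)A 1/2 satisfied
(4,1)B 2/2 satisfied
(4,2)B 4/4 satisfied
(4,3)B 3/3 satisfied
(4,4)B 2/3 satisfied
(5,1)B 2/2 satisfied
(5,2)B 3/3 satisfied
(5,3)B 3/3 satisfied
(5,4)B 3/3 satisfied
(6,4)B 2/2 satisfied
(7,1)A 1/1 satisfied
(7,2)A 1/2 satisfied
(7,3)B 1/2 satisfied
(7,4)B 2/2 satisfied
All meet the threshold, so the configuration is stable.

Yes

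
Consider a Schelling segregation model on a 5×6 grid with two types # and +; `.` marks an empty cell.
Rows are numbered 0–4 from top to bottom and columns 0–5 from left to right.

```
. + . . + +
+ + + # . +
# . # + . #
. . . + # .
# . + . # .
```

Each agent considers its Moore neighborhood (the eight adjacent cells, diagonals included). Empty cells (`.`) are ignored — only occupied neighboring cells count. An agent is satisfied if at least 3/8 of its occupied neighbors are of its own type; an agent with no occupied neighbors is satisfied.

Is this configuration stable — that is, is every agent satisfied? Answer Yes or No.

(0,1)+ 3/3 satisfied
(0,4)+ 2/3 satisfied
(0,5)+ 2/2 satisfied
(1,0)+ 2/3 satisfied
(1,1)+ 3/5 satisfied
(1,2)+ 3/5 satisfied
(1,3)# 1/4 not
(1,5)+ 2/3 satisfied
(2,0)# 0/2 not
(2,2)# 1/5 not
(2,3)+ 2/5 satisfied
(2,5)# 1/2 satisfied
(3,3)+ 2/5 satisfied
(3,4)# 2/4 satisfied
(4,0)# 0/0 satisfied
(4,2)+ 1/1 satisfied
(4,4)# 1/2 satisfied
For instance (1,3) has only 1/4 same-type neighbors, below 3/8.

No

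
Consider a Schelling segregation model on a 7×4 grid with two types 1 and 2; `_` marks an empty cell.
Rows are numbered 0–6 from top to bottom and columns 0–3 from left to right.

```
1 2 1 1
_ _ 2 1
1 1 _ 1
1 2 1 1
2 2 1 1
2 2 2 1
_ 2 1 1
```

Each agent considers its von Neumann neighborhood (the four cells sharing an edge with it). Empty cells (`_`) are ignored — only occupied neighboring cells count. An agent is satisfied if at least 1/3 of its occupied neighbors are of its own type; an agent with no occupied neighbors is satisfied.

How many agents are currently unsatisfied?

5

Row 0: (0,0)1 0/1 not · (0,1)2 0/2 not · (0,2)1 1/3 satisfied · (0,3)1 2/2 satisfied
Row 1: (1,2)2 0/2 not · (1,3)1 2/3 satisfied
Row 2: (2,0)1 2/2 satisfied · (2,1)1 1/2 satisfied · (2,3)1 2/2 satisfied
Row 3: (3,0)1 1/3 satisfied · (3,1)2 1/4 not · (3,2)1 2/3 satisfied · (3,3)1 3/3 satisfied
Row 4: (4,0)2 2/3 satisfied · (4,1)2 3/4 satisfied · (4,2)1 2/4 satisfied · (4,3)1 3/3 satisfied
Row 5: (5,0)2 2/2 satisfied · (5,1)2 4/4 satisfied · (5,2)2 1/4 not · (5,3)1 2/3 satisfied
Row 6: (6,1)2 1/2 satisfied · (6,2)1 1/3 satisfied · (6,3)1 2/2 satisfied
Unsatisfied: (0,0), (0,1), (1,2), (3,1), (5,2) — 5 in total.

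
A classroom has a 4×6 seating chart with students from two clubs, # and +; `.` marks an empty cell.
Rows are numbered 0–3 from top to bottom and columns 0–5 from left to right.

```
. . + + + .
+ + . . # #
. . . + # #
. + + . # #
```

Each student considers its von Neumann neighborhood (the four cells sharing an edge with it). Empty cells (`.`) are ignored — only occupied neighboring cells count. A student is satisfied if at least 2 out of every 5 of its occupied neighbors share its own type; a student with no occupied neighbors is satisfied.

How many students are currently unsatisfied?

Row 0: (0,2)+ 1/1 ✓ · (0,3)+ 2/2 ✓ · (0,4)+ 1/2 ✓
Row 1: (1,0)+ 1/1 ✓ · (1,1)+ 1/1 ✓ · (1,4)# 2/3 ✓ · (1,5)# 2/2 ✓
Row 2: (2,3)+ 0/1 ✗ · (2,4)# 3/4 ✓ · (2,5)# 3/3 ✓
Row 3: (3,1)+ 1/1 ✓ · (3,2)+ 1/1 ✓ · (3,4)# 2/2 ✓ · (3,5)# 2/2 ✓
Unsatisfied: (2,3) — 1 in total.

1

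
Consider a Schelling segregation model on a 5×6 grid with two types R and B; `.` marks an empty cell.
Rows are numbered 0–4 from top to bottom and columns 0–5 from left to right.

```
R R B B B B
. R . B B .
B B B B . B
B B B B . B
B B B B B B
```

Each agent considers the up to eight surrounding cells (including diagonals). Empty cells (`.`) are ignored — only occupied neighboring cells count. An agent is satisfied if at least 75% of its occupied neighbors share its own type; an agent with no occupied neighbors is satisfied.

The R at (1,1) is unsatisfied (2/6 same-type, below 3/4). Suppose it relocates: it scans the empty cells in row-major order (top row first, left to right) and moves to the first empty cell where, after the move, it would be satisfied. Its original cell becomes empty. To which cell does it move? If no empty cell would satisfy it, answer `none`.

none

Vacating (1,1). Empty cells in order:
  (1,0): 2/4 same-type → still unsatisfied.
  (1,2): 1/7 same-type → still unsatisfied.
  (1,5): 0/4 same-type → still unsatisfied.
  (2,4): 0/6 same-type → still unsatisfied.
  (3,4): 0/7 same-type → still unsatisfied.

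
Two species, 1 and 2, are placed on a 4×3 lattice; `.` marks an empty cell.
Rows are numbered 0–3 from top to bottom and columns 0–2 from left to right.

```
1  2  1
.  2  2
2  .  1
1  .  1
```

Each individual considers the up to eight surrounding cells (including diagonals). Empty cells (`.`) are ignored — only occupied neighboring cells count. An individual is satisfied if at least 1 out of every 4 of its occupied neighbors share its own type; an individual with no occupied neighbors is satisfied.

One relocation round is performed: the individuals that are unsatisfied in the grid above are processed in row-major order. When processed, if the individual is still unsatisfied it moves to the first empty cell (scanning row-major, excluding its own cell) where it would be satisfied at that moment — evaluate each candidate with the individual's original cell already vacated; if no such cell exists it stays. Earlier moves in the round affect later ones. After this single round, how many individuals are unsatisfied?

0

Initially unsatisfied (in order): (0,0), (0,2), (3,0).
  (0,0) → (2,1).
  (0,2) → (1,0).
  (3,0): now satisfied by earlier moves; stays.
Resulting grid:
. 2 .
1 2 2
2 1 1
1 . 1
All satisfied now.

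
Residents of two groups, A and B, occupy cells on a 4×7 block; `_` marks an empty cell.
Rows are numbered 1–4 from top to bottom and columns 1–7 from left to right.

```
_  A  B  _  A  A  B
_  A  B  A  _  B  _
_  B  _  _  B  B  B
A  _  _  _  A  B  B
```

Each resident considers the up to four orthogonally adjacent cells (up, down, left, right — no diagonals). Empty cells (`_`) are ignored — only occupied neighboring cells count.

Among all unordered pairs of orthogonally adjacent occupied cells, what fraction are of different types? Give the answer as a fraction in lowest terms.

Scan each occupied cell's neighbors to the right and below so each pair is counted once.
From row 1: 3 unlike of 6 pairs (running 3/6).
From row 2: 3 unlike of 4 pairs (running 6/10).
From row 3: 1 unlike of 5 pairs (running 7/15).
From row 4: 1 unlike of 2 pairs (running 8/17).
Total adjacent occupied pairs: 17; unlike-type pairs: 8.
8/17 is already in lowest terms.

8/17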